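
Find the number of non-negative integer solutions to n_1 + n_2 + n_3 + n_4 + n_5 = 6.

Stars and bars with 6 stars and 4 bars:
C(6+5-1, 5-1) = C(10,4).

Final answer: C(10,4) = 210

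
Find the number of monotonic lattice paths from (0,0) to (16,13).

Each path has 16 right steps and 13 up steps in some order (29 steps total).
Choose which 13 of the 29 steps are up: C(29,13).

Final answer: C(29,13) = 67863915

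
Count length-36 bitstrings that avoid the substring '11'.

Let a(n) count valid strings. If the last bit is 0 the prefix is any valid string of length n-1; if it is 1 the string must end in 01 with a valid prefix of length n-2. So a(n) = a(n-1) + a(n-2), a(1)=2, a(2)=3.
Building up term by term: a(1)=2, a(2)=3, a(3)=5, a(4)=8, a(5)=13, a(6)=21, a(7)=34, a(8)=55, a(9)=89, a(10)=144, a(11)=233, a(12)=377, a(13)=610, a(14)=987, a(15)=1597, a(16)=2584, a(17)=4181, a(18)=6765, a(19)=10946, a(20)=17711, a(21)=28657, a(22)=46368, a(23)=75025, a(24)=121393, a(25)=196418, a(26)=317811, a(27)=514229, a(28)=832040, a(29)=1346269, a(30)=2178309, a(31)=3524578, a(32)=5702887, a(33)=9227465, a(34)=14930352, a(35)=24157817, a(36)=39088169.

Final answer: 39088169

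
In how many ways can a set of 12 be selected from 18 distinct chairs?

C(18,12) = 18!/(12! x 6!).

Final answer: \binom{18}{12} = 18564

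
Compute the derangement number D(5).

Use the recurrence D(n) = (n-1)(D(n-1) + D(n-2)) with D(0)=1, D(1)=0.
D(2) = 1 x (0 + 1) = 1
D(3) = 2 x (1 + 0) = 2
D(4) = 3 x (2 + 1) = 9
D(5) = 4 x (D(4) + D(3)) = 4 x (9 + 2)

Final answer: D(5) = 44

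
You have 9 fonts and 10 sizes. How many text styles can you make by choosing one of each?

By the multiplication principle: 9 x 10.

Final answer: 90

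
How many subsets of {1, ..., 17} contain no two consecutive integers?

Let a(n) count such subsets of {1, ..., n}. Either n is excluded (a(n-1) ways) or n is included, forcing n-1 out (a(n-2) ways), so a(n) = a(n-1) + a(n-2) with a(1)=2, a(2)=3.
Computing successive values: a(1)=2, a(2)=3, a(3)=5, a(4)=8, a(5)=13, a(6)=21, a(7)=34, a(8)=55, a(9)=89, a(10)=144, a(11)=233, a(12)=377, a(13)=610, a(14)=987, a(15)=1597, a(16)=2584, a(17)=4181.

Final answer: 4181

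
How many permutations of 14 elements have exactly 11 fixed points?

Choose which 11 elements are fixed: C(14,11) = 364.
Derange the remaining 3 using D(j) = (j-1)(D(j-1) + D(j-2)), D(0)=1, D(1)=0: D(2)=1, D(3)=2.
Total: 364 x 2.

Final answer: C(14,11) D(3) = 728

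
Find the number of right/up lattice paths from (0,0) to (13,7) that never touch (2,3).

Total paths to (13,7): C(20,7) = 77520.
Paths through (2,3): C(5,3) x C(15,4) = 13650.
Avoiding (2,3): 77520 - 13650.

Final answer: 63870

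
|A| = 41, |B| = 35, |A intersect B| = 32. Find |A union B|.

|A union B| = |A| + |B| - |A intersect B| = 41 + 35 - 32.

Final answer: 44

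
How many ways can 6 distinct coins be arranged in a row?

The number of ways to arrange 6 distinct objects is 6!.

Final answer: 6! = 720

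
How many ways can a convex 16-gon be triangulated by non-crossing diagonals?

The structures are counted by the Catalan number C_n. Here n = 16 - 2 = 14.
C_n = (2n)!/(n!(n+1)!), so C_{14} = 28!/(14! x 15!) = C(28,14)/15 = 40116600/15.

Final answer: C_{14} = 2674440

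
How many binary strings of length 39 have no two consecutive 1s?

A valid string ends in 0 (append to any length-(n-1) valid string) or in 01 (append to any length-(n-2) valid string), so a(n) = a(n-1) + a(n-2) with a(1)=2, a(2)=3.
Building up term by term: a(1)=2, a(2)=3, a(3)=5, a(4)=8, a(5)=13, a(6)=21, a(7)=34, a(8)=55, a(9)=89, a(10)=144, a(11)=233, a(12)=377, a(13)=610, a(14)=987, a(15)=1597, a(16)=2584, a(17)=4181, a(18)=6765, a(19)=10946, a(20)=17711, a(21)=28657, a(22)=46368, a(23)=75025, a(24)=121393, a(25)=196418, a(26)=317811, a(27)=514229, a(28)=832040, a(29)=1346269, a(30)=2178309, a(31)=3524578, a(32)=5702887, a(33)=9227465, a(34)=14930352, a(35)=24157817, a(36)=39088169, a(37)=63245986, a(38)=102334155, a(39)=165580141.

Final answer: 165580141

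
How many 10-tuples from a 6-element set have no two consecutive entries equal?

First character: 6 choices. Each subsequent: 5 choices (must differ from the previous one).
Total: 6 x 5^9.

Final answer: 6 x 5^{9} = 11718750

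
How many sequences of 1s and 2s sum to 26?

Let f(n) be the number of climbs. Removing the last move (1 or 2 steps) gives f(n) = f(n-1) + f(n-2); base cases f(1)=1, f(2)=2.
Building up term by term: f(1)=1, f(2)=2, f(3)=3, f(4)=5, f(5)=8, f(6)=13, f(7)=21, f(8)=34, f(9)=55, f(10)=89, f(11)=144, f(12)=233, f(13)=377, f(14)=610, f(15)=987, f(16)=1597, f(17)=2584, f(18)=4181, f(19)=6765, f(20)=10946, f(21)=17711, f(22)=28657, f(23)=46368, f(24)=75025, f(25)=121393, f(26)=196418.

Final answer: 196418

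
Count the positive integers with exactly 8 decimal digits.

First digit: 9 choices (1-9). Each of the remaining 7 digits: 10 choices.
Total: 9 x 10^7.

Final answer: 90000000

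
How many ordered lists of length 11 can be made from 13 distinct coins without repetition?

P(13,11) = 13!/(13-11)! = 13!/2!.

Final answer: P(13,11) = 3113510400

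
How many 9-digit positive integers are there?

These are the integers in [10^8, 10^9), so the count is 10^9 - 10^8 = 9 x 10^8.

Final answer: 900000000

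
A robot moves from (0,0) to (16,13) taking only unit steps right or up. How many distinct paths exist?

Each path has 16 right steps and 13 up steps in some order (29 steps total).
Choose which 13 of the 29 steps are up: C(29,13).

Final answer: C(29,13) = 67863915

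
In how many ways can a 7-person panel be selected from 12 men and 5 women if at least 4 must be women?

Sum over valid woman counts:
C(5,4)C(12,3) = 1100
C(5,5)C(12,2) = 66
Total: 1100 + 66.

Final answer: 1166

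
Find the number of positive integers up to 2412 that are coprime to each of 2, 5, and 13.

|div by 2|=1206, |div by 5|=482, |div by 13|=185.
|div by 2&5|=241, |div by 2&13|=92, |div by 5&13|=37, |div by all|=18.
By inclusion-exclusion, divisible by at least one: 1206+482+185-241-92-37+18 = 1521.
Not divisible by any: 2412 - 1521.

Final answer: 891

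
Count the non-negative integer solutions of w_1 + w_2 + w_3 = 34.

Stars and bars with 34 stars and 2 bars:
C(34+3-1, 3-1) = C(36,2).

Final answer: C(36,2) = 630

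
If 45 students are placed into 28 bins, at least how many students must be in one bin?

By the pigeonhole principle: ceiling(45/28).

Final answer: 2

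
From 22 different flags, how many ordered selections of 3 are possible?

P(22,3) = 22!/(22-3)! = 22!/19!.

Final answer: P(22,3) = 9240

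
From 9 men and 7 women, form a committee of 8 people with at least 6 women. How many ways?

Sum over valid woman counts:
C(7,6)C(9,2) = 252
C(7,7)C(9,1) = 9
Total: 252 + 9.

Final answer: 261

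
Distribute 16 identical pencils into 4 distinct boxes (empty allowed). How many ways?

Stars and bars: C(n+k-1, k-1) = C(19,3).

Final answer: C(19,3) = 969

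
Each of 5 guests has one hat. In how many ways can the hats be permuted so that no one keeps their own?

Derangements satisfy D(n) = (n-1)(D(n-1) + D(n-2)), starting from D(0)=1, D(1)=0.
D(2) = 1 x (0 + 1) = 1
D(3) = 2 x (1 + 0) = 2
D(4) = 3 x (2 + 1) = 9
D(5) = 4 x (D(4) + D(3)) = 4 x (9 + 2)

Final answer: D(5) = 44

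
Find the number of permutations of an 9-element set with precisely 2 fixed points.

Choose which 2 elements are fixed: C(9,2) = 36.
Derange the remaining 7 using D(j) = (j-1)(D(j-1) + D(j-2)), D(0)=1, D(1)=0: D(2)=1, D(3)=2, D(4)=9, D(5)=44, D(6)=265, D(7)=1854.
Total: 36 x 1854.

Final answer: C(9,2) D(7) = 66744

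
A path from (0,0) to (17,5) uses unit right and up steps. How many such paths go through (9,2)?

Paths (0,0)->(9,2): C(11,2) = 55.
Paths (9,2)->(17,5): C(11,3) = 165.
By multiplication principle: 55 x 165.

Final answer: 9075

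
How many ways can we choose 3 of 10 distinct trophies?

C(10,3) = 10!/(3! x (10-3)!).

Final answer: C(10,3) = 120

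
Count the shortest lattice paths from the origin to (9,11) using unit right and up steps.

Each path has 9 right steps and 11 up steps in some order (20 steps total).
Choose which 11 of the 20 steps are up: C(20,11).

Final answer: C(20,11) = 167960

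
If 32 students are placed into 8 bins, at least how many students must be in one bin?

By the pigeonhole principle: ceiling(32/8).

Final answer: 4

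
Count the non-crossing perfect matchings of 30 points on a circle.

This is counted by the nth Catalan number C_n. Here n = 30/2 = 15.
Using C_0 = 1 and C_(k+1) = C_k x 2(2k+1)/(k+2), build up term by term: C_1=1, C_2=2, C_3=5, C_4=14, C_5=42, C_6=132, C_7=429, C_8=1430, C_9=4862, C_10=16796, C_11=58786, C_12=208012, C_13=742900, C_14=2674440, C_15=9694845.

Final answer: C_{15} = 9694845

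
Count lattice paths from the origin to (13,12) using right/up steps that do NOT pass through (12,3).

Total paths to (13,12): C(25,12) = 5200300.
Paths through (12,3): C(15,3) x C(10,9) = 4550.
Avoiding (12,3): 5200300 - 4550.

Final answer: 5195750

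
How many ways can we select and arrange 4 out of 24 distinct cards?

P(24,4) = 24!/(24-4)! = 24!/20!.

Final answer: P(24,4) = 255024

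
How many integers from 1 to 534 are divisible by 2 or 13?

Multiples of 2: 267. Multiples of 13: 41. Of both (lcm=26): 20.
By inclusion-exclusion: 267 + 41 - 20.

Final answer: 288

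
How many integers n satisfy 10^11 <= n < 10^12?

These are the integers in [10^11, 10^12), so the count is 10^12 - 10^11 = 9 x 10^11.

Final answer: 900000000000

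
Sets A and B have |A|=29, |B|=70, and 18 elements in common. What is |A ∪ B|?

|A union B| = |A| + |B| - |A intersect B| = 29 + 70 - 18.

Final answer: 81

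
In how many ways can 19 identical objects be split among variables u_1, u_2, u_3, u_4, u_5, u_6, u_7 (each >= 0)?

Stars and bars with 19 stars and 6 bars:
C(19+7-1, 7-1) = C(25,6).

Final answer: C(25,6) = 177100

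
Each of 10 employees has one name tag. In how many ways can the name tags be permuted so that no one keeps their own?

Use the recurrence D(n) = (n-1)(D(n-1) + D(n-2)) with D(0)=1, D(1)=0.
D(2) = 1 x (0 + 1) = 1
D(3) = 2 x (1 + 0) = 2
D(4) = 3 x (2 + 1) = 9
D(5) = 4 x (9 + 2) = 44
D(6) = 5 x (44 + 9) = 265
D(7) = 6 x (265 + 44) = 1854
D(8) = 7 x (1854 + 265) = 14833
D(9) = 8 x (14833 + 1854) = 133496
D(10) = 9 x (D(9) + D(8)) = 9 x (133496 + 14833)

Final answer: D(10) = 1334961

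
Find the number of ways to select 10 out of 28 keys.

C(28,10) = 28!/(10! x 18!).

Final answer: \binom{28}{10} = 13123110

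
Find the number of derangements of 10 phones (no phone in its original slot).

D(n) = (n-1)(D(n-1) + D(n-2)), D(0)=1, D(1)=0.
D(2) = 1 x (0 + 1) = 1
D(3) = 2 x (1 + 0) = 2
D(4) = 3 x (2 + 1) = 9
D(5) = 4 x (9 + 2) = 44
D(6) = 5 x (44 + 9) = 265
D(7) = 6 x (265 + 44) = 1854
D(8) = 7 x (1854 + 265) = 14833
D(9) = 8 x (14833 + 1854) = 133496
D(10) = 9 x (D(9) + D(8)) = 9 x (133496 + 14833)

Final answer: D(10) = 1334961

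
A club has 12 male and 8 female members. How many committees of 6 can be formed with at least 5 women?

Sum over valid woman counts:
C(8,5)C(12,1) = 672
C(8,6)C(12,0) = 28
Total: 672 + 28.

Final answer: 700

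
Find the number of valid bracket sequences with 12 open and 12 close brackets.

This is a standard Catalan-number count: the answer is C_n. Here n = 12 (pairs).
C_n = (2n)!/(n!(n+1)!), so C_{12} = 24!/(12! x 13!) = C(24,12)/13 = 2704156/13.

Final answer: C_{12} = 208012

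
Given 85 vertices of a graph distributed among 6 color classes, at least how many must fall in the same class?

By pigeonhole with 85 objects and 6 categories: ceiling(85/6).

Final answer: 15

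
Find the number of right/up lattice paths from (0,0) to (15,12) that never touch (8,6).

Total paths to (15,12): C(27,12) = 17383860.
Paths through (8,6): C(14,6) x C(13,6) = 5153148.
Avoiding (8,6): 17383860 - 5153148.

Final answer: 12230712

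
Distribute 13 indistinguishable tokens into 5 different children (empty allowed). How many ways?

Stars and bars: C(n+k-1, k-1) = C(17,4).

Final answer: C(17,4) = 2380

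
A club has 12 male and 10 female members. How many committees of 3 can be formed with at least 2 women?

Sum over valid woman counts:
C(10,2)C(12,1) = 540
C(10,3)C(12,0) = 120
Total: 540 + 120.

Final answer: 660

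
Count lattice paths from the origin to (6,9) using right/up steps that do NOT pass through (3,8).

Total paths to (6,9): C(15,9) = 5005.
Paths through (3,8): C(11,8) x C(4,1) = 660.
Avoiding (3,8): 5005 - 660.

Final answer: 4345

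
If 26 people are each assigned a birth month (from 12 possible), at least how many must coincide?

There are 12 possible values for birth month. With 26 people and 12 categories, by pigeonhole: ceiling(26/12).

Final answer: 3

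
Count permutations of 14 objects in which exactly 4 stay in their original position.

Choose which 4 elements are fixed: C(14,4) = 1001.
Derange the remaining 10 using D(j) = (j-1)(D(j-1) + D(j-2)), D(0)=1, D(1)=0: D(2)=1, D(3)=2, D(4)=9, D(5)=44, D(6)=265, D(7)=1854, D(8)=14833, D(9)=133496, D(10)=1334961.
Total: 1001 x 1334961.

Final answer: C(14,4) D(10) = 1336295961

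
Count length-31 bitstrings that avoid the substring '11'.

A valid string ends in 0 (append to any length-(n-1) valid string) or in 01 (append to any length-(n-2) valid string), so a(n) = a(n-1) + a(n-2) with a(1)=2, a(2)=3.
Computing successive values: a(1)=2, a(2)=3, a(3)=5, a(4)=8, a(5)=13, a(6)=21, a(7)=34, a(8)=55, a(9)=89, a(10)=144, a(11)=233, a(12)=377, a(13)=610, a(14)=987, a(15)=1597, a(16)=2584, a(17)=4181, a(18)=6765, a(19)=10946, a(20)=17711, a(21)=28657, a(22)=46368, a(23)=75025, a(24)=121393, a(25)=196418, a(26)=317811, a(27)=514229, a(28)=832040, a(29)=1346269, a(30)=2178309, a(31)=3524578.

Final answer: 3524578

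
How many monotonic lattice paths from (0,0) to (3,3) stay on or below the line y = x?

Total monotonic paths to (3,3): C(6,3) = 20.
Reflecting each bad path at its first crossing gives a bijection with paths to (2,4): C(6,4) = 15.
Valid Dyck paths: 20 - 15.
(Check: C(6,3) - C(6,4) = C(6,3)/4, the Catalan number C_{3}.)

Final answer: C_{3} = 5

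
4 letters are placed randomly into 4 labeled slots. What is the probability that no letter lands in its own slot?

Derangements satisfy D(n) = (n-1)(D(n-1) + D(n-2)), starting from D(0)=1, D(1)=0.
Building up: D(2)=1, D(3)=2, D(4)=9.
Total arrangements: 4! = 24.
Probability = D(4)/4! = 3/8.

Final answer: D(4)/4! = 9/24 = 0.375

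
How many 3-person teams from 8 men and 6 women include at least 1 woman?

Sum over valid woman counts:
C(6,1)C(8,2) = 168
C(6,2)C(8,1) = 120
C(6,3)C(8,0) = 20
Total: 168 + 120 + 20.

Final answer: 308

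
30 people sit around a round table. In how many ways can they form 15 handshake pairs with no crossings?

The structures are counted by the Catalan number C_n. Here n = 30/2 = 15.
C_n = C(2n,n)/(n+1), so C_{15} = C(30,15)/16 = 155117520/16.

Final answer: C_{15} = 9694845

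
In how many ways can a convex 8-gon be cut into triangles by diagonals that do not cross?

The structures are counted by the Catalan number C_n. Here n = 8 - 2 = 6.
C_n = (2n)!/(n!(n+1)!), so C_{6} = 12!/(6! x 7!) = C(12,6)/7 = 924/7.

Final answer: C_{6} = 132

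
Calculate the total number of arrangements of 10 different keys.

The number of ways to arrange 10 distinct objects is 10!.

Final answer: 10! = 3628800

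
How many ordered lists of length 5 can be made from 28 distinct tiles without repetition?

P(28,5) = 28!/(28-5)! = 28!/23!.

Final answer: P(28,5) = 11793600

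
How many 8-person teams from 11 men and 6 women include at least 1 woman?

Sum over valid woman counts:
C(6,1)C(11,7) = 1980
C(6,2)C(11,6) = 6930
C(6,3)C(11,5) = 9240
C(6,4)C(11,4) = 4950
C(6,5)C(11,3) = 990
C(6,6)C(11,2) = 55
Total: 1980 + 6930 + 9240 + 4950 + 990 + 55.

Final answer: 24145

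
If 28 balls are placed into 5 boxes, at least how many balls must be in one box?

By the pigeonhole principle: ceiling(28/5).

Final answer: 6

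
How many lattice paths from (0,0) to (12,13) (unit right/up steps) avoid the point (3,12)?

Total paths to (12,13): C(25,13) = 5200300.
Paths through (3,12): C(15,12) x C(10,1) = 4550.
Avoiding (3,12): 5200300 - 4550.

Final answer: 5195750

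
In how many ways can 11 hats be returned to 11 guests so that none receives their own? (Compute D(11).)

Use the recurrence D(n) = (n-1)(D(n-1) + D(n-2)) with D(0)=1, D(1)=0.
D(2) = 1 x (0 + 1) = 1
D(3) = 2 x (1 + 0) = 2
D(4) = 3 x (2 + 1) = 9
D(5) = 4 x (9 + 2) = 44
D(6) = 5 x (44 + 9) = 265
D(7) = 6 x (265 + 44) = 1854
D(8) = 7 x (1854 + 265) = 14833
D(9) = 8 x (14833 + 1854) = 133496
D(10) = 9 x (133496 + 14833) = 1334961
D(11) = 10 x (D(10) + D(9)) = 10 x (1334961 + 133496)

Final answer: D(11) = 14684570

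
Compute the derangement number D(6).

Derangements satisfy D(n) = (n-1)(D(n-1) + D(n-2)), starting from D(0)=1, D(1)=0.
Building up: D(2)=1, D(3)=2, D(4)=9, D(5)=44.
D(6) = 5 x (D(5) + D(4)) = 5 x (44 + 9).

Final answer: D(6) = 265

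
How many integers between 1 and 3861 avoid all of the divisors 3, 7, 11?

|div by 3|=1287, |div by 7|=551, |div by 11|=351.
|div by 3&7|=183, |div by 3&11|=117, |div by 7&11|=50, |div by all|=16.
By inclusion-exclusion, divisible by at least one: 1287+551+351-183-117-50+16 = 1855.
Not divisible by any: 3861 - 1855.

Final answer: 2006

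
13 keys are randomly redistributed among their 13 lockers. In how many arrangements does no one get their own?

Use the recurrence D(n) = (n-1)(D(n-1) + D(n-2)) with D(0)=1, D(1)=0.
D(2) = 1 x (0 + 1) = 1
D(3) = 2 x (1 + 0) = 2
D(4) = 3 x (2 + 1) = 9
D(5) = 4 x (9 + 2) = 44
D(6) = 5 x (44 + 9) = 265
D(7) = 6 x (265 + 44) = 1854
D(8) = 7 x (1854 + 265) = 14833
D(9) = 8 x (14833 + 1854) = 133496
D(10) = 9 x (133496 + 14833) = 1334961
D(11) = 10 x (1334961 + 133496) = 14684570
D(12) = 11 x (14684570 + 1334961) = 176214841
D(13) = 12 x (D(12) + D(11)) = 12 x (176214841 + 14684570)

Final answer: D(13) = 2290792932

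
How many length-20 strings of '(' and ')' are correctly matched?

The structures are counted by the Catalan number C_n. Here n = 10 (pairs).
Using C_0 = 1 and C_(k+1) = C_k x 2(2k+1)/(k+2), build up term by term: C_1=1, C_2=2, C_3=5, C_4=14, C_5=42, C_6=132, C_7=429, C_8=1430, C_9=4862, C_10=16796.

Final answer: C_{10} = 16796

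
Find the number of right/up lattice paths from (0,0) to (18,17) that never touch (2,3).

Total paths to (18,17): C(35,17) = 4537567650.
Paths through (2,3): C(5,3) x C(30,14) = 1454226750.
Avoiding (2,3): 4537567650 - 1454226750.

Final answer: 3083340900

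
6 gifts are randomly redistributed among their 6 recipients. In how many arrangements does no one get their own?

Derangements satisfy D(n) = (n-1)(D(n-1) + D(n-2)), starting from D(0)=1, D(1)=0.
D(2) = 1 x (0 + 1) = 1
D(3) = 2 x (1 + 0) = 2
D(4) = 3 x (2 + 1) = 9
D(5) = 4 x (9 + 2) = 44
D(6) = 5 x (D(5) + D(4)) = 5 x (44 + 9)

Final answer: D(6) = 265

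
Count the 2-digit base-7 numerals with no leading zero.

In base 7, the leading digit has 6 choices (1..6); each of the remaining 1 digits has 7 choices.
Total: 6 x 7^1.

Final answer: 42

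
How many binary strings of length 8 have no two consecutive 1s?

A valid string ends in 0 (append to any length-(n-1) valid string) or in 01 (append to any length-(n-2) valid string), so a(n) = a(n-1) + a(n-2) with a(1)=2, a(2)=3.
Iterating the recurrence: a(1)=2, a(2)=3, a(3)=5, a(4)=8, a(5)=13, a(6)=21, a(7)=34, a(8)=55.

Final answer: 55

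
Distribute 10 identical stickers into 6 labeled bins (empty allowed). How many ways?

Stars and bars: C(n+k-1, k-1) = C(15,5).

Final answer: C(15,5) = 3003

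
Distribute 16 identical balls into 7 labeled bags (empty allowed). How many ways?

Stars and bars: C(n+k-1, k-1) = C(22,6).

Final answer: C(22,6) = 74613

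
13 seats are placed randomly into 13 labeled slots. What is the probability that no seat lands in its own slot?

D(n) = (n-1)(D(n-1) + D(n-2)), D(0)=1, D(1)=0.
Building up: D(2)=1, D(3)=2, D(4)=9, D(5)=44, D(6)=265, D(7)=1854, D(8)=14833, D(9)=133496, D(10)=1334961, D(11)=14684570, D(12)=176214841, D(13)=2290792932.
Total arrangements: 13! = 6227020800.
Probability = D(13)/13! = 63633137/172972800.

Final answer: D(13)/13! = 2290792932/6227020800 = 0.367879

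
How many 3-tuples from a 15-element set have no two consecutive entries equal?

Let g(n) count such strings. g(1) = 15, and each valid string of length n-1 extends in 14 ways (any symbol but the last), so g(n) = 14 g(n-1).
Total: g(3) = 15 x 14^2.

Final answer: 15 x 14^{2} = 2940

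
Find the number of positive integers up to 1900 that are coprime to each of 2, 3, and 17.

|div by 2|=950, |div by 3|=633, |div by 17|=111.
|div by 2&3|=316, |div by 2&17|=55, |div by 3&17|=37, |div by all|=18.
By inclusion-exclusion, divisible by at least one: 950+633+111-316-55-37+18 = 1304.
Not divisible by any: 1900 - 1304.

Final answer: 596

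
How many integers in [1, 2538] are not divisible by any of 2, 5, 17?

|div by 2|=1269, |div by 5|=507, |div by 17|=149.
|div by 2&5|=253, |div by 2&17|=74, |div by 5&17|=29, |div by all|=14.
By inclusion-exclusion, divisible by at least one: 1269+507+149-253-74-29+14 = 1583.
Not divisible by any: 2538 - 1583.

Final answer: 955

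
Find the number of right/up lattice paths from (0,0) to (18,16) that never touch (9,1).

Total paths to (18,16): C(34,16) = 2203961430.
Paths through (9,1): C(10,1) x C(24,15) = 13075040.
Avoiding (9,1): 2203961430 - 13075040.

Final answer: 2190886390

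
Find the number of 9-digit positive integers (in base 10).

First digit: 9 choices (1-9). Each of the remaining 8 digits: 10 choices.
Total: 9 x 10^8.

Final answer: 900000000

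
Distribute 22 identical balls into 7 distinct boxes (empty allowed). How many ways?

Stars and bars: C(n+k-1, k-1) = C(28,6).

Final answer: C(28,6) = 376740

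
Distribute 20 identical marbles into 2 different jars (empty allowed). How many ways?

Stars and bars: C(n+k-1, k-1) = C(21,1).

Final answer: C(21,1) = 21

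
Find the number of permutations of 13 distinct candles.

The number of ways to arrange 13 distinct objects is 13!.

Final answer: 13! = 6227020800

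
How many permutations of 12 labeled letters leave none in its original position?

Use the recurrence D(n) = (n-1)(D(n-1) + D(n-2)) with D(0)=1, D(1)=0.
D(2) = 1 x (0 + 1) = 1
D(3) = 2 x (1 + 0) = 2
D(4) = 3 x (2 + 1) = 9
D(5) = 4 x (9 + 2) = 44
D(6) = 5 x (44 + 9) = 265
D(7) = 6 x (265 + 44) = 1854
D(8) = 7 x (1854 + 265) = 14833
D(9) = 8 x (14833 + 1854) = 133496
D(10) = 9 x (133496 + 14833) = 1334961
D(11) = 10 x (1334961 + 133496) = 14684570
D(12) = 11 x (D(11) + D(10)) = 11 x (14684570 + 1334961)

Final answer: D(12) = 176214841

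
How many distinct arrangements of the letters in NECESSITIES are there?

Letters (C:1, E:3, I:2, N:1, S:3, T:1). Total letters: 11.
Permutations = 11!/(3! x 3! x 2!).

Final answer: 554400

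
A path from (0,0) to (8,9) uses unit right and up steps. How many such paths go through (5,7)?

Paths (0,0)->(5,7): C(12,7) = 792.
Paths (5,7)->(8,9): C(5,2) = 10.
By multiplication principle: 792 x 10.

Final answer: 7920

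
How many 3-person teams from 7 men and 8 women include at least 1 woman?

Sum over valid woman counts:
C(8,1)C(7,2) = 168
C(8,2)C(7,1) = 196
C(8,3)C(7,0) = 56
Total: 168 + 196 + 56.

Final answer: 420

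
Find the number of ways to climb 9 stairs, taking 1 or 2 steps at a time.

Condition on the final move: it is a 1-step (f(n-1) ways to get there) or a 2-step (f(n-2) ways), so f(n) = f(n-1) + f(n-2), with f(1)=1, f(2)=2.
Computing successive values: f(1)=1, f(2)=2, f(3)=3, f(4)=5, f(5)=8, f(6)=13, f(7)=21, f(8)=34, f(9)=55.

Final answer: 55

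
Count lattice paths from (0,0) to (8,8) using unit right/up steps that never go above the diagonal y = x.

Total monotonic paths to (8,8): C(16,8) = 12870.
By the reflection principle, paths that go above the diagonal number C(16,9) = 11440.
Valid Dyck paths: 12870 - 11440.
(Check: C(16,8) - C(16,9) = C(16,8)/9, the Catalan number C_{8}.)

Final answer: C_{8} = 1430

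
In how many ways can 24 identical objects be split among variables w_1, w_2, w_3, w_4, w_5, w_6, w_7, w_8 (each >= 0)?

Stars and bars with 24 stars and 7 bars:
C(24+8-1, 8-1) = C(31,7).

Final answer: C(31,7) = 2629575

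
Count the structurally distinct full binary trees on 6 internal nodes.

The structures are counted by the Catalan number C_n. Here n = 6.
Using C_0 = 1 and C_(k+1) = C_k x 2(2k+1)/(k+2), build up term by term: C_1=1, C_2=2, C_3=5, C_4=14, C_5=42, C_6=132.

Final answer: C_{6} = 132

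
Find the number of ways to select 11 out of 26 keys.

C(26,11) = 26!/(11! x 15!).

Final answer: \binom{26}{11} = 7726160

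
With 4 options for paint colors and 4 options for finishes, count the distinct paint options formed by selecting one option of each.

By the multiplication principle: 4 x 4.

Final answer: 16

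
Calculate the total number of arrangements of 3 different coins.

The number of ways to arrange 3 distinct objects is 3!.

Final answer: 3! = 6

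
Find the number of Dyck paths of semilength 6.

Total monotonic paths to (6,6): C(12,6) = 924.
By the reflection principle, paths that go above the diagonal number C(12,7) = 792.
Valid Dyck paths: 924 - 792.
(These counts are the Catalan numbers.)

Final answer: C_{6} = 132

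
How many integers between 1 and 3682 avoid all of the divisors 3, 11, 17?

|div by 3|=1227, |div by 11|=334, |div by 17|=216.
|div by 3&11|=111, |div by 3&17|=72, |div by 11&17|=19, |div by all|=6.
By inclusion-exclusion, divisible by at least one: 1227+334+216-111-72-19+6 = 1581.
Not divisible by any: 3682 - 1581.

Final answer: 2101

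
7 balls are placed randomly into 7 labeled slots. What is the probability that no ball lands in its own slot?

Use the recurrence D(n) = (n-1)(D(n-1) + D(n-2)) with D(0)=1, D(1)=0.
Building up: D(2)=1, D(3)=2, D(4)=9, D(5)=44, D(6)=265, D(7)=1854.
Total arrangements: 7! = 5040.
Probability = D(7)/7! = 103/280.

Final answer: D(7)/7! = 1854/5040 = 0.367857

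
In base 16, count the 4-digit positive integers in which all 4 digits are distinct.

First digit: 15 (nonzero). Second: 15 (not first). Third: 14, etc.
Total: 15 x 15 x 14 x 13.

Final answer: 40950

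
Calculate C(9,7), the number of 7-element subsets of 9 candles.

C(9,7) = 9!/(7! x (9-7)!).

Final answer: C(9,7) = 36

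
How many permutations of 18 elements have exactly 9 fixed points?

Choose which 9 elements are fixed: C(18,9) = 48620.
Derange the remaining 9 using D(j) = (j-1)(D(j-1) + D(j-2)), D(0)=1, D(1)=0: D(2)=1, D(3)=2, D(4)=9, D(5)=44, D(6)=265, D(7)=1854, D(8)=14833, D(9)=133496.
Total: 48620 x 133496.

Final answer: C(18,9) D(9) = 6490575520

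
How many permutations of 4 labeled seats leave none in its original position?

Derangements satisfy D(n) = (n-1)(D(n-1) + D(n-2)), starting from D(0)=1, D(1)=0.
D(2) = 1 x (0 + 1) = 1
D(3) = 2 x (1 + 0) = 2
D(4) = 3 x (D(3) + D(2)) = 3 x (2 + 1)

Final answer: D(4) = 9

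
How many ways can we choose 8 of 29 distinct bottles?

C(29,8) = 29!/(8! x 21!).

Final answer: \binom{29}{8} = 4292145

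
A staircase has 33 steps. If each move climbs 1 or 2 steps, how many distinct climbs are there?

Let f(n) be the number of climbs. Removing the last move (1 or 2 steps) gives f(n) = f(n-1) + f(n-2); base cases f(1)=1, f(2)=2.
Computing successive values: f(1)=1, f(2)=2, f(3)=3, f(4)=5, f(5)=8, f(6)=13, f(7)=21, f(8)=34, f(9)=55, f(10)=89, f(11)=144, f(12)=233, f(13)=377, f(14)=610, f(15)=987, f(16)=1597, f(17)=2584, f(18)=4181, f(19)=6765, f(20)=10946, f(21)=17711, f(22)=28657, f(23)=46368, f(24)=75025, f(25)=121393, f(26)=196418, f(27)=317811, f(28)=514229, f(29)=832040, f(30)=1346269, f(31)=2178309, f(32)=3524578, f(33)=5702887.

Final answer: 5702887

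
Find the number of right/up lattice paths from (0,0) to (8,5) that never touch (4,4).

Total paths to (8,5): C(13,5) = 1287.
Paths through (4,4): C(8,4) x C(5,1) = 350.
Avoiding (4,4): 1287 - 350.

Final answer: 937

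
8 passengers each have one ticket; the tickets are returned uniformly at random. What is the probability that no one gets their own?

Use the recurrence D(n) = (n-1)(D(n-1) + D(n-2)) with D(0)=1, D(1)=0.
Building up: D(2)=1, D(3)=2, D(4)=9, D(5)=44, D(6)=265, D(7)=1854, D(8)=14833.
Total arrangements: 8! = 40320.
Probability = D(8)/8! = 2119/5760.

Final answer: D(8)/8! = 14833/40320 = 0.367882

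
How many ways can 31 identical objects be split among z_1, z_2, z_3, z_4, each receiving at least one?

Substitute z'_i = z_i - 1 (so z'_i >= 0). Then sum z'_i = 31 - 4 = 27.
Stars and bars: C(27+4-1, 4-1) = C(30,3).

Final answer: C(30,3) = 4060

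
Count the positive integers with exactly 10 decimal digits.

These are the integers in [10^9, 10^10), so the count is 10^10 - 10^9 = 9 x 10^9.

Final answer: 9000000000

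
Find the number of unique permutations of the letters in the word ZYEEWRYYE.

Letters (E:3, R:1, W:1, Y:3, Z:1). Total letters: 9.
Permutations = 9!/(3! x 3!).

Final answer: 10080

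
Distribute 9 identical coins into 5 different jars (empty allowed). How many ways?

Stars and bars: C(n+k-1, k-1) = C(13,4).

Final answer: C(13,4) = 715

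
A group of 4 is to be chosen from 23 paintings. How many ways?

C(23,4) = 23!/(4! x (23-4)!).

Final answer: C(23,4) = 8855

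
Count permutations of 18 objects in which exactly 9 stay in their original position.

Choose which 9 elements are fixed: C(18,9) = 48620.
Derange the remaining 9 using D(j) = (j-1)(D(j-1) + D(j-2)), D(0)=1, D(1)=0: D(2)=1, D(3)=2, D(4)=9, D(5)=44, D(6)=265, D(7)=1854, D(8)=14833, D(9)=133496.
Total: 48620 x 133496.

Final answer: C(18,9) D(9) = 6490575520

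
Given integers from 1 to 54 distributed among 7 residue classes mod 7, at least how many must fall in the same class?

By pigeonhole with 54 objects and 7 categories: ceiling(54/7).

Final answer: 8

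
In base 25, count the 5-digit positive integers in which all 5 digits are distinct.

First digit: 24 (nonzero). Second: 24 (not first). Third: 23, etc.
Total: 24 x 24 x 23 x 22 x 21.

Final answer: 6120576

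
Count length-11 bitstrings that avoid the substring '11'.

Let a(n) count valid strings. If the last bit is 0 the prefix is any valid string of length n-1; if it is 1 the string must end in 01 with a valid prefix of length n-2. So a(n) = a(n-1) + a(n-2), a(1)=2, a(2)=3.
Building up term by term: a(1)=2, a(2)=3, a(3)=5, a(4)=8, a(5)=13, a(6)=21, a(7)=34, a(8)=55, a(9)=89, a(10)=144, a(11)=233.

Final answer: 233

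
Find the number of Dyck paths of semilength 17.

Total monotonic paths to (17,17): C(34,17) = 2333606220.
A path is bad iff it touches y = x + 1; reflecting its initial segment maps bad paths bijectively onto all paths to (16,18), of which there are C(34,18) = 2203961430.
Valid Dyck paths: 2333606220 - 2203961430.
(These counts are the Catalan numbers.)

Final answer: C_{17} = 129644790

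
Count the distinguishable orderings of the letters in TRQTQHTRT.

Letters (H:1, Q:2, R:2, T:4). Total letters: 9.
Permutations = 9!/(4! x 2! x 2!).

Final answer: 3780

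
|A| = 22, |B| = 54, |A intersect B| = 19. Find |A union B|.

|A union B| = |A| + |B| - |A intersect B| = 22 + 54 - 19.

Final answer: 57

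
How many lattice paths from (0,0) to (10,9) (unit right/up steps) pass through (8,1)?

Paths (0,0)->(8,1): C(9,1) = 9.
Paths (8,1)->(10,9): C(10,8) = 45.
By multiplication principle: 9 x 45.

Final answer: 405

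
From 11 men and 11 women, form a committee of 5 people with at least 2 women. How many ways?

Sum over valid woman counts:
C(11,2)C(11,3) = 9075
C(11,3)C(11,2) = 9075
C(11,4)C(11,1) = 3630
C(11,5)C(11,0) = 462
Total: 9075 + 9075 + 3630 + 462.

Final answer: 22242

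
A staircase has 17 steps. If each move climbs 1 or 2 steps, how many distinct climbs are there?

Condition on the final move: it is a 1-step (f(n-1) ways to get there) or a 2-step (f(n-2) ways), so f(n) = f(n-1) + f(n-2), with f(1)=1, f(2)=2.
Computing successive values: f(1)=1, f(2)=2, f(3)=3, f(4)=5, f(5)=8, f(6)=13, f(7)=21, f(8)=34, f(9)=55, f(10)=89, f(11)=144, f(12)=233, f(13)=377, f(14)=610, f(15)=987, f(16)=1597, f(17)=2584.

Final answer: 2584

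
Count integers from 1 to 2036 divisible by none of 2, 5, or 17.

|div by 2|=1018, |div by 5|=407, |div by 17|=119.
|div by 2&5|=203, |div by 2&17|=59, |div by 5&17|=23, |div by all|=11.
By inclusion-exclusion, divisible by at least one: 1018+407+119-203-59-23+11 = 1270.
Not divisible by any: 2036 - 1270.

Final answer: 766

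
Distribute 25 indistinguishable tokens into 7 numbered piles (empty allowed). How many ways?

Stars and bars: C(n+k-1, k-1) = C(31,6).

Final answer: C(31,6) = 736281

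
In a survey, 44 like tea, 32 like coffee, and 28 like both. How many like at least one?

|A union B| = |A| + |B| - |A intersect B| = 44 + 32 - 28.

Final answer: 48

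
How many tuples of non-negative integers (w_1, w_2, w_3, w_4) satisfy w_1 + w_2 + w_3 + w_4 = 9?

Stars and bars with 9 stars and 3 bars:
C(9+4-1, 4-1) = C(12,3).

Final answer: C(12,3) = 220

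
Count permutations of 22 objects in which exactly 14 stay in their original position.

Choose which 14 elements are fixed: C(22,14) = 319770.
Derange the remaining 8 using D(j) = (j-1)(D(j-1) + D(j-2)), D(0)=1, D(1)=0: D(2)=1, D(3)=2, D(4)=9, D(5)=44, D(6)=265, D(7)=1854, D(8)=14833.
Total: 319770 x 14833.

Final answer: C(22,14) D(8) = 4743148410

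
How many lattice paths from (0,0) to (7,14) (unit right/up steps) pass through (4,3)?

Paths (0,0)->(4,3): C(7,3) = 35.
Paths (4,3)->(7,14): C(14,11) = 364.
By multiplication principle: 35 x 364.

Final answer: 12740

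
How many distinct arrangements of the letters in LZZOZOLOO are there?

Letters (L:2, O:4, Z:3). Total letters: 9.
Permutations = 9!/(4! x 3! x 2!).

Final answer: 1260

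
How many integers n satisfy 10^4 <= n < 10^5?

The leading digit cannot be 0 (9 options); the other 4 digits can be anything (10 options each).
Total: 9 x 10^4.

Final answer: 90000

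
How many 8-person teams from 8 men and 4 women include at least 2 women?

Sum over valid woman counts:
C(4,2)C(8,6) = 168
C(4,3)C(8,5) = 224
C(4,4)C(8,4) = 70
Total: 168 + 224 + 70.

Final answer: 462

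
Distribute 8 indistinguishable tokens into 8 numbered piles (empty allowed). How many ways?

Stars and bars: C(n+k-1, k-1) = C(15,7).

Final answer: C(15,7) = 6435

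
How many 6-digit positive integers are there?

The leading digit cannot be 0 (9 options); the other 5 digits can be anything (10 options each).
Total: 9 x 10^5.

Final answer: 900000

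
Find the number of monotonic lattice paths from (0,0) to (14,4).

Each path has 14 right steps and 4 up steps in some order (18 steps total).
Choose which 4 of the 18 steps are up: C(18,4).

Final answer: C(18,4) = 3060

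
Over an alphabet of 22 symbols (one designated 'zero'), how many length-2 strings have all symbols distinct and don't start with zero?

First digit: 21 (nonzero). Second: 21 (not first). Third: 20, etc.
Total: 21 x 21.

Final answer: 441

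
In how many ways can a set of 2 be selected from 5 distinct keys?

C(5,2) = 5!/(2! x (5-2)!).

Final answer: C(5,2) = 10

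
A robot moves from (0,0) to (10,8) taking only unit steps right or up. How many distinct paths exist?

Each path has 10 right steps and 8 up steps in some order (18 steps total).
Choose which 8 of the 18 steps are up: C(18,8).

Final answer: C(18,8) = 43758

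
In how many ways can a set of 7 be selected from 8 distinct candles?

C(8,7) = 8!/(7! x (8-7)!).

Final answer: C(8,7) = 8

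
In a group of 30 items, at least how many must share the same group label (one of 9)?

There are 9 possible values for group label (one of 9). With 30 items and 9 categories, by pigeonhole: ceiling(30/9).

Final answer: 4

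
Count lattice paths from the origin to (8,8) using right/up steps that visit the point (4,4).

Paths (0,0)->(4,4): C(8,4) = 70.
Paths (4,4)->(8,8): C(8,4) = 70.
By multiplication principle: 70 x 70.

Final answer: 4900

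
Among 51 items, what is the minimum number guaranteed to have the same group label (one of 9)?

There are 9 possible values for group label (one of 9). With 51 items and 9 categories, by pigeonhole: ceiling(51/9).

Final answer: 6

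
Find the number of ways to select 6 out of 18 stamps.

C(18,6) = 18!/(6! x (18-6)!).

Final answer: C(18,6) = 18564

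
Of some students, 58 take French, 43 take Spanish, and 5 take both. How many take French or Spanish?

|A union B| = |A| + |B| - |A intersect B| = 58 + 43 - 5.

Final answer: 96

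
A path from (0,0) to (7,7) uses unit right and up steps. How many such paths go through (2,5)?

Paths (0,0)->(2,5): C(7,5) = 21.
Paths (2,5)->(7,7): C(7,2) = 21.
By multiplication principle: 21 x 21.

Final answer: 441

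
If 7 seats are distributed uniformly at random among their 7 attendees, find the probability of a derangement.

Use the recurrence D(n) = (n-1)(D(n-1) + D(n-2)) with D(0)=1, D(1)=0.
Building up: D(2)=1, D(3)=2, D(4)=9, D(5)=44, D(6)=265, D(7)=1854.
Total arrangements: 7! = 5040.
Probability = D(7)/7! = 103/280.

Final answer: D(7)/7! = 1854/5040 = 0.367857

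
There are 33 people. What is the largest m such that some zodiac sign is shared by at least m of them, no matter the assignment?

There are 12 possible values for zodiac sign. With 33 people and 12 categories, by pigeonhole: ceiling(33/12).

Final answer: 3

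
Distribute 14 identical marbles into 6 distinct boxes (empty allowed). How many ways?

Stars and bars: C(n+k-1, k-1) = C(19,5).

Final answer: C(19,5) = 11628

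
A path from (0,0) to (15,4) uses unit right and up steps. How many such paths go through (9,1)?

Paths (0,0)->(9,1): C(10,1) = 10.
Paths (9,1)->(15,4): C(9,3) = 84.
By multiplication principle: 10 x 84.

Final answer: 840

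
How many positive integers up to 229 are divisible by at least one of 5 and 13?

Multiples of 5: 45. Multiples of 13: 17. Of both (lcm=65): 3.
By inclusion-exclusion: 45 + 17 - 3.

Final answer: 59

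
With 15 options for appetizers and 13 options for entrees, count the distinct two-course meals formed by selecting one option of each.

By the multiplication principle: 15 x 13.

Final answer: 195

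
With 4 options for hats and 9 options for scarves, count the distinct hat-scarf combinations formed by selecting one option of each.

By the multiplication principle: 4 x 9.

Final answer: 36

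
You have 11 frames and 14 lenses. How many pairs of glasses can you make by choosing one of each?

By the multiplication principle: 11 x 14.

Final answer: 154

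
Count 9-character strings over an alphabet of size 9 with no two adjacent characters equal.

First character: 9 choices. Each subsequent: 8 choices (must differ from the previous one).
Total: 9 x 8^8.

Final answer: 9 x 8^{8} = 150994944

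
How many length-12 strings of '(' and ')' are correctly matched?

This is counted by the nth Catalan number C_n. Here n = 6 (pairs).
C_n = C(2n,n) - C(2n,n+1), so C_{6} = C(12,6) - C(12,7) = 924 - 792.

Final answer: C_{6} = 132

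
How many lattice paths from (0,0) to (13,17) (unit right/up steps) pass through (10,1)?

Paths (0,0)->(10,1): C(11,1) = 11.
Paths (10,1)->(13,17): C(19,16) = 969.
By multiplication principle: 11 x 969.

Final answer: 10659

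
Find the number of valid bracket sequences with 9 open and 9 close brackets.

The structures are counted by the Catalan number C_n. Here n = 9 (pairs).
C_n = C(2n,n)/(n+1), so C_{9} = C(18,9)/10 = 48620/10.

Final answer: C_{9} = 4862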